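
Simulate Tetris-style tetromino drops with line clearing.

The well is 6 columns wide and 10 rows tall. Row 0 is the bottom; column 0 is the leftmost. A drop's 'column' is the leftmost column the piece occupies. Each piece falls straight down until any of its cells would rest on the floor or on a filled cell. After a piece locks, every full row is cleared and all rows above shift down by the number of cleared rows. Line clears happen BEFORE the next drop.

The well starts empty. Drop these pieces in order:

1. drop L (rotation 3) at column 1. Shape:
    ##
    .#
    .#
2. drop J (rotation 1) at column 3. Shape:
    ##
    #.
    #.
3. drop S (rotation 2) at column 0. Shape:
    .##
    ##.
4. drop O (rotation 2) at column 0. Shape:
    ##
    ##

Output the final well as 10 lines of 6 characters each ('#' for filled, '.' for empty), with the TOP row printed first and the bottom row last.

Answer: ......
......
......
##....
##....
.##...
##....
.####.
..##..
..##..

Derivation:
Drop 1: L rot3 at col 1 lands with bottom-row=0; cleared 0 line(s) (total 0); column heights now [0 3 3 0 0 0], max=3
Drop 2: J rot1 at col 3 lands with bottom-row=0; cleared 0 line(s) (total 0); column heights now [0 3 3 3 3 0], max=3
Drop 3: S rot2 at col 0 lands with bottom-row=3; cleared 0 line(s) (total 0); column heights now [4 5 5 3 3 0], max=5
Drop 4: O rot2 at col 0 lands with bottom-row=5; cleared 0 line(s) (total 0); column heights now [7 7 5 3 3 0], max=7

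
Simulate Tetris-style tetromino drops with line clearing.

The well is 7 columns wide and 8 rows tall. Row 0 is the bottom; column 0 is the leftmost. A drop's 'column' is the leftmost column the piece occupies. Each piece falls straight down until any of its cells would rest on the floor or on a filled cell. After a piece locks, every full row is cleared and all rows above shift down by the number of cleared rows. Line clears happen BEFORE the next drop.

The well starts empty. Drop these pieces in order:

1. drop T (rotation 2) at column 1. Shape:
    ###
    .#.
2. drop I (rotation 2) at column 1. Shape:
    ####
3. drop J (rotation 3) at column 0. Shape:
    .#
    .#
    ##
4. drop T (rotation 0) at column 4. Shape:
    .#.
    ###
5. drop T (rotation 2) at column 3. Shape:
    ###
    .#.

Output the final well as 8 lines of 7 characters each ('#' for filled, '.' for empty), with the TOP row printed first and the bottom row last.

Drop 1: T rot2 at col 1 lands with bottom-row=0; cleared 0 line(s) (total 0); column heights now [0 2 2 2 0 0 0], max=2
Drop 2: I rot2 at col 1 lands with bottom-row=2; cleared 0 line(s) (total 0); column heights now [0 3 3 3 3 0 0], max=3
Drop 3: J rot3 at col 0 lands with bottom-row=3; cleared 0 line(s) (total 0); column heights now [4 6 3 3 3 0 0], max=6
Drop 4: T rot0 at col 4 lands with bottom-row=3; cleared 0 line(s) (total 0); column heights now [4 6 3 3 4 5 4], max=6
Drop 5: T rot2 at col 3 lands with bottom-row=4; cleared 0 line(s) (total 0); column heights now [4 6 3 6 6 6 4], max=6

Answer: .......
.......
.#.###.
.#..##.
##..###
.####..
.###...
..#....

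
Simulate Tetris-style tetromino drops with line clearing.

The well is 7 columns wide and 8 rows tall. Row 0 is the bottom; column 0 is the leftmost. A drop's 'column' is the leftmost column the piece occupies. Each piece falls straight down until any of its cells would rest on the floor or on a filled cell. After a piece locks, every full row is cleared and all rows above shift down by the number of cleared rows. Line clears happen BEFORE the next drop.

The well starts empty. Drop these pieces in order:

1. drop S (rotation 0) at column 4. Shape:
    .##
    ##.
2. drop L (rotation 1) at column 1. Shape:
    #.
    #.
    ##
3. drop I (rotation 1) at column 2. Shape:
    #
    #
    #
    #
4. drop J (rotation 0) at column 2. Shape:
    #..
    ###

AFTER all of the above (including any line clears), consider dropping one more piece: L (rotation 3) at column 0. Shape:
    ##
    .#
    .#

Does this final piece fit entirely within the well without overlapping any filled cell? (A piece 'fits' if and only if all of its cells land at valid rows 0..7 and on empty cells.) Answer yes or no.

Drop 1: S rot0 at col 4 lands with bottom-row=0; cleared 0 line(s) (total 0); column heights now [0 0 0 0 1 2 2], max=2
Drop 2: L rot1 at col 1 lands with bottom-row=0; cleared 0 line(s) (total 0); column heights now [0 3 1 0 1 2 2], max=3
Drop 3: I rot1 at col 2 lands with bottom-row=1; cleared 0 line(s) (total 0); column heights now [0 3 5 0 1 2 2], max=5
Drop 4: J rot0 at col 2 lands with bottom-row=5; cleared 0 line(s) (total 0); column heights now [0 3 7 6 6 2 2], max=7
Test piece L rot3 at col 0 (width 2): heights before test = [0 3 7 6 6 2 2]; fits = True

Answer: yes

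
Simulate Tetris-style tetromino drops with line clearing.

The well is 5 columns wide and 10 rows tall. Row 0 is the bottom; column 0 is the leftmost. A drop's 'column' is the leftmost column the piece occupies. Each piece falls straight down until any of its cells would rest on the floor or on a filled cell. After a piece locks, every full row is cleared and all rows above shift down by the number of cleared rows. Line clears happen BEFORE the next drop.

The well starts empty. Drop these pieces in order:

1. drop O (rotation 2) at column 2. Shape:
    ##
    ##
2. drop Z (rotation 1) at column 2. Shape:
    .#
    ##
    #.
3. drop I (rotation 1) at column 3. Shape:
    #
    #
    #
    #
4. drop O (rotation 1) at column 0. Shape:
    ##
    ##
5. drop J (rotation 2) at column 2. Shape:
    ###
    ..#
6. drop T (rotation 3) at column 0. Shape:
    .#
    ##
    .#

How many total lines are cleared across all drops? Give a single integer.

Answer: 0

Derivation:
Drop 1: O rot2 at col 2 lands with bottom-row=0; cleared 0 line(s) (total 0); column heights now [0 0 2 2 0], max=2
Drop 2: Z rot1 at col 2 lands with bottom-row=2; cleared 0 line(s) (total 0); column heights now [0 0 4 5 0], max=5
Drop 3: I rot1 at col 3 lands with bottom-row=5; cleared 0 line(s) (total 0); column heights now [0 0 4 9 0], max=9
Drop 4: O rot1 at col 0 lands with bottom-row=0; cleared 0 line(s) (total 0); column heights now [2 2 4 9 0], max=9
Drop 5: J rot2 at col 2 lands with bottom-row=8; cleared 0 line(s) (total 0); column heights now [2 2 10 10 10], max=10
Drop 6: T rot3 at col 0 lands with bottom-row=2; cleared 0 line(s) (total 0); column heights now [4 5 10 10 10], max=10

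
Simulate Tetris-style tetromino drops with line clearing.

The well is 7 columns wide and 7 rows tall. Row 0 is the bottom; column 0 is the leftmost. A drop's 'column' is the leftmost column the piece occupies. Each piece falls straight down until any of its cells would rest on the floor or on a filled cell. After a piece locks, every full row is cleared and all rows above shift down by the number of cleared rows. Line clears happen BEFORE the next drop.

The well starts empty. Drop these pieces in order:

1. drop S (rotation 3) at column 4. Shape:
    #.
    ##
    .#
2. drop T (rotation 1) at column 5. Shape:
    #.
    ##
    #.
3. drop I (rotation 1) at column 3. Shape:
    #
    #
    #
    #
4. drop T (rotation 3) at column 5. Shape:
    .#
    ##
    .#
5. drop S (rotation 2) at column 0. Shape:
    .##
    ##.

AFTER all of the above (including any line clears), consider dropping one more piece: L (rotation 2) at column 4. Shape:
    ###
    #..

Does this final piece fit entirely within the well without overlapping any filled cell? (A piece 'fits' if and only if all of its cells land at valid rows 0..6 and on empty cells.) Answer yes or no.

Answer: no

Derivation:
Drop 1: S rot3 at col 4 lands with bottom-row=0; cleared 0 line(s) (total 0); column heights now [0 0 0 0 3 2 0], max=3
Drop 2: T rot1 at col 5 lands with bottom-row=2; cleared 0 line(s) (total 0); column heights now [0 0 0 0 3 5 4], max=5
Drop 3: I rot1 at col 3 lands with bottom-row=0; cleared 0 line(s) (total 0); column heights now [0 0 0 4 3 5 4], max=5
Drop 4: T rot3 at col 5 lands with bottom-row=4; cleared 0 line(s) (total 0); column heights now [0 0 0 4 3 6 7], max=7
Drop 5: S rot2 at col 0 lands with bottom-row=0; cleared 0 line(s) (total 0); column heights now [1 2 2 4 3 6 7], max=7
Test piece L rot2 at col 4 (width 3): heights before test = [1 2 2 4 3 6 7]; fits = False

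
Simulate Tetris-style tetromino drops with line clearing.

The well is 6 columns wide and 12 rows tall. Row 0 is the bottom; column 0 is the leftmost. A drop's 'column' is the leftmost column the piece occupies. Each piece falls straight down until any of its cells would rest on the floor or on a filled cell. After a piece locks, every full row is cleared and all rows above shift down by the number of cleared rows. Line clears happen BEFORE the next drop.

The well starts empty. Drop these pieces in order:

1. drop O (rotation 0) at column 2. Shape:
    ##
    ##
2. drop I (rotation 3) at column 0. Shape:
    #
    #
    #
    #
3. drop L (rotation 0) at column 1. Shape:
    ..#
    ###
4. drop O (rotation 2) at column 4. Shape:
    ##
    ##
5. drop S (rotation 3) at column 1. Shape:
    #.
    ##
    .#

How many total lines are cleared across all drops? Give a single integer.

Answer: 0

Derivation:
Drop 1: O rot0 at col 2 lands with bottom-row=0; cleared 0 line(s) (total 0); column heights now [0 0 2 2 0 0], max=2
Drop 2: I rot3 at col 0 lands with bottom-row=0; cleared 0 line(s) (total 0); column heights now [4 0 2 2 0 0], max=4
Drop 3: L rot0 at col 1 lands with bottom-row=2; cleared 0 line(s) (total 0); column heights now [4 3 3 4 0 0], max=4
Drop 4: O rot2 at col 4 lands with bottom-row=0; cleared 0 line(s) (total 0); column heights now [4 3 3 4 2 2], max=4
Drop 5: S rot3 at col 1 lands with bottom-row=3; cleared 0 line(s) (total 0); column heights now [4 6 5 4 2 2], max=6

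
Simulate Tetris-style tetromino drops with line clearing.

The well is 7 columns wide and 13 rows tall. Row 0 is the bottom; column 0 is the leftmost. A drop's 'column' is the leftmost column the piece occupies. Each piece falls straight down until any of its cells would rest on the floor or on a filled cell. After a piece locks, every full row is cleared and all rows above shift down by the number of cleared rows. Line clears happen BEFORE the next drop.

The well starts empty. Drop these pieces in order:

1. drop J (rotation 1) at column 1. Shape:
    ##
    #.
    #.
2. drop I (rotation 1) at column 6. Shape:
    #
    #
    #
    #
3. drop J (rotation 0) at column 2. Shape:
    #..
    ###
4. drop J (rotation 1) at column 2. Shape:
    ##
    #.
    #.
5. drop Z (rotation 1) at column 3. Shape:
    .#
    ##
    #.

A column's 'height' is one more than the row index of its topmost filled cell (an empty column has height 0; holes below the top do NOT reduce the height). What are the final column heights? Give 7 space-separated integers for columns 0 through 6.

Drop 1: J rot1 at col 1 lands with bottom-row=0; cleared 0 line(s) (total 0); column heights now [0 3 3 0 0 0 0], max=3
Drop 2: I rot1 at col 6 lands with bottom-row=0; cleared 0 line(s) (total 0); column heights now [0 3 3 0 0 0 4], max=4
Drop 3: J rot0 at col 2 lands with bottom-row=3; cleared 0 line(s) (total 0); column heights now [0 3 5 4 4 0 4], max=5
Drop 4: J rot1 at col 2 lands with bottom-row=5; cleared 0 line(s) (total 0); column heights now [0 3 8 8 4 0 4], max=8
Drop 5: Z rot1 at col 3 lands with bottom-row=8; cleared 0 line(s) (total 0); column heights now [0 3 8 10 11 0 4], max=11

Answer: 0 3 8 10 11 0 4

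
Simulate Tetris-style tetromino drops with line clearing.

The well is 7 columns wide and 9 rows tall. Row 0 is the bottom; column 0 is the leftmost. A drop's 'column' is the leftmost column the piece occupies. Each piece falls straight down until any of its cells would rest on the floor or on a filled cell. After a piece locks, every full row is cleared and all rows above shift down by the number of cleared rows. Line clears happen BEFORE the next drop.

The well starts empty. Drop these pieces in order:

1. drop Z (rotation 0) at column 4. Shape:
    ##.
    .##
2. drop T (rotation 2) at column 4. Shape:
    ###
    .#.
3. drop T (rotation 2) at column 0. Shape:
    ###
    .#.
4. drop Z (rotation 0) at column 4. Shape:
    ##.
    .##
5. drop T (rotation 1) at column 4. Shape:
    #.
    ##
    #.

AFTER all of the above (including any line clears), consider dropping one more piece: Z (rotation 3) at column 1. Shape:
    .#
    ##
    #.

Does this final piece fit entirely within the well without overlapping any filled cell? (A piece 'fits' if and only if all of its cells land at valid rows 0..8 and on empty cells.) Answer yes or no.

Drop 1: Z rot0 at col 4 lands with bottom-row=0; cleared 0 line(s) (total 0); column heights now [0 0 0 0 2 2 1], max=2
Drop 2: T rot2 at col 4 lands with bottom-row=2; cleared 0 line(s) (total 0); column heights now [0 0 0 0 4 4 4], max=4
Drop 3: T rot2 at col 0 lands with bottom-row=0; cleared 0 line(s) (total 0); column heights now [2 2 2 0 4 4 4], max=4
Drop 4: Z rot0 at col 4 lands with bottom-row=4; cleared 0 line(s) (total 0); column heights now [2 2 2 0 6 6 5], max=6
Drop 5: T rot1 at col 4 lands with bottom-row=6; cleared 0 line(s) (total 0); column heights now [2 2 2 0 9 8 5], max=9
Test piece Z rot3 at col 1 (width 2): heights before test = [2 2 2 0 9 8 5]; fits = True

Answer: yes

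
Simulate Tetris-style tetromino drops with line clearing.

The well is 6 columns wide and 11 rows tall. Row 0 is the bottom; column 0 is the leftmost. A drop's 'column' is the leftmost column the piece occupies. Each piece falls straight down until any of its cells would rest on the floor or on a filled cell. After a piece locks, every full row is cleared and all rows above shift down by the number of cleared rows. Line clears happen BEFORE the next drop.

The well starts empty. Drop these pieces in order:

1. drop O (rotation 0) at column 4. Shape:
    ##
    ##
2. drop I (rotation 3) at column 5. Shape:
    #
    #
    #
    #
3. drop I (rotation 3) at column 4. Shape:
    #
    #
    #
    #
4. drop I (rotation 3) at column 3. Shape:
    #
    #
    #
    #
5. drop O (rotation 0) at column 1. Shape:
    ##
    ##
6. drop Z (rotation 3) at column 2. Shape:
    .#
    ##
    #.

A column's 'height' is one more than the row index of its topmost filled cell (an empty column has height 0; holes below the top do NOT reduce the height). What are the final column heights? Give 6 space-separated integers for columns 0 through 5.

Drop 1: O rot0 at col 4 lands with bottom-row=0; cleared 0 line(s) (total 0); column heights now [0 0 0 0 2 2], max=2
Drop 2: I rot3 at col 5 lands with bottom-row=2; cleared 0 line(s) (total 0); column heights now [0 0 0 0 2 6], max=6
Drop 3: I rot3 at col 4 lands with bottom-row=2; cleared 0 line(s) (total 0); column heights now [0 0 0 0 6 6], max=6
Drop 4: I rot3 at col 3 lands with bottom-row=0; cleared 0 line(s) (total 0); column heights now [0 0 0 4 6 6], max=6
Drop 5: O rot0 at col 1 lands with bottom-row=0; cleared 0 line(s) (total 0); column heights now [0 2 2 4 6 6], max=6
Drop 6: Z rot3 at col 2 lands with bottom-row=3; cleared 0 line(s) (total 0); column heights now [0 2 5 6 6 6], max=6

Answer: 0 2 5 6 6 6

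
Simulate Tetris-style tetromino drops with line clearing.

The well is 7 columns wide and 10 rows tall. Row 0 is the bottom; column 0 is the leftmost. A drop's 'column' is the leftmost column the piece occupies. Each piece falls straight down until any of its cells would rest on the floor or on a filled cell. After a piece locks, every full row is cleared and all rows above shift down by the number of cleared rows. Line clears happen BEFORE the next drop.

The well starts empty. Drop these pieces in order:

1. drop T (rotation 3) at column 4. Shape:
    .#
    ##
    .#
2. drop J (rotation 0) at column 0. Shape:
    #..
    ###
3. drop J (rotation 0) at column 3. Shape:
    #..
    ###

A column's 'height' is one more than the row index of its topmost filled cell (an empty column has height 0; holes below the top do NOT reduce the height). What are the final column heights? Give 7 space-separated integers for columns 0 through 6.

Answer: 2 1 1 5 4 4 0

Derivation:
Drop 1: T rot3 at col 4 lands with bottom-row=0; cleared 0 line(s) (total 0); column heights now [0 0 0 0 2 3 0], max=3
Drop 2: J rot0 at col 0 lands with bottom-row=0; cleared 0 line(s) (total 0); column heights now [2 1 1 0 2 3 0], max=3
Drop 3: J rot0 at col 3 lands with bottom-row=3; cleared 0 line(s) (total 0); column heights now [2 1 1 5 4 4 0], max=5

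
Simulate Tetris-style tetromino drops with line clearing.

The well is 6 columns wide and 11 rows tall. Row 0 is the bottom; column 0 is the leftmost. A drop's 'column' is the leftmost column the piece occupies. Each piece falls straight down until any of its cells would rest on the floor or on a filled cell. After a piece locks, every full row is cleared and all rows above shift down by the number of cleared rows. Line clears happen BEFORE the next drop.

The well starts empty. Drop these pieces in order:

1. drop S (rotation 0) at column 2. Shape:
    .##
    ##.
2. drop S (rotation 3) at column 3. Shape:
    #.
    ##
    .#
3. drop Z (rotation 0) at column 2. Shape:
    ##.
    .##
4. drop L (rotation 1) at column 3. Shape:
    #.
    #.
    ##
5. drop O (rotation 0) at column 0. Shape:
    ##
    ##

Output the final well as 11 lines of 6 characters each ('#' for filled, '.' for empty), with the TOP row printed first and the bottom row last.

Answer: ......
...#..
...#..
...##.
..##..
...##.
...#..
...##.
....#.
##.##.
####..

Derivation:
Drop 1: S rot0 at col 2 lands with bottom-row=0; cleared 0 line(s) (total 0); column heights now [0 0 1 2 2 0], max=2
Drop 2: S rot3 at col 3 lands with bottom-row=2; cleared 0 line(s) (total 0); column heights now [0 0 1 5 4 0], max=5
Drop 3: Z rot0 at col 2 lands with bottom-row=5; cleared 0 line(s) (total 0); column heights now [0 0 7 7 6 0], max=7
Drop 4: L rot1 at col 3 lands with bottom-row=7; cleared 0 line(s) (total 0); column heights now [0 0 7 10 8 0], max=10
Drop 5: O rot0 at col 0 lands with bottom-row=0; cleared 0 line(s) (total 0); column heights now [2 2 7 10 8 0], max=10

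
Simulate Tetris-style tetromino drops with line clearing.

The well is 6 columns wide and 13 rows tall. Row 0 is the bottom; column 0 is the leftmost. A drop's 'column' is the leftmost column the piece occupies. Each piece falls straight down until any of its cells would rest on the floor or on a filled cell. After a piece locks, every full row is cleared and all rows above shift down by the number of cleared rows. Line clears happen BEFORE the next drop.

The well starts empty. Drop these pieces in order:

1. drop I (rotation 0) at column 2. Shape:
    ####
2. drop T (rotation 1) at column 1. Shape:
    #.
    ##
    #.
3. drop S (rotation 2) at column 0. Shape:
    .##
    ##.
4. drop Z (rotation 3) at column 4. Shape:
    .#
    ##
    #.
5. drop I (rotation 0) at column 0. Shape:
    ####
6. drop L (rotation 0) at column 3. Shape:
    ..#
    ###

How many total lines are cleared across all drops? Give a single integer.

Drop 1: I rot0 at col 2 lands with bottom-row=0; cleared 0 line(s) (total 0); column heights now [0 0 1 1 1 1], max=1
Drop 2: T rot1 at col 1 lands with bottom-row=0; cleared 0 line(s) (total 0); column heights now [0 3 2 1 1 1], max=3
Drop 3: S rot2 at col 0 lands with bottom-row=3; cleared 0 line(s) (total 0); column heights now [4 5 5 1 1 1], max=5
Drop 4: Z rot3 at col 4 lands with bottom-row=1; cleared 0 line(s) (total 0); column heights now [4 5 5 1 3 4], max=5
Drop 5: I rot0 at col 0 lands with bottom-row=5; cleared 0 line(s) (total 0); column heights now [6 6 6 6 3 4], max=6
Drop 6: L rot0 at col 3 lands with bottom-row=6; cleared 0 line(s) (total 0); column heights now [6 6 6 7 7 8], max=8

Answer: 0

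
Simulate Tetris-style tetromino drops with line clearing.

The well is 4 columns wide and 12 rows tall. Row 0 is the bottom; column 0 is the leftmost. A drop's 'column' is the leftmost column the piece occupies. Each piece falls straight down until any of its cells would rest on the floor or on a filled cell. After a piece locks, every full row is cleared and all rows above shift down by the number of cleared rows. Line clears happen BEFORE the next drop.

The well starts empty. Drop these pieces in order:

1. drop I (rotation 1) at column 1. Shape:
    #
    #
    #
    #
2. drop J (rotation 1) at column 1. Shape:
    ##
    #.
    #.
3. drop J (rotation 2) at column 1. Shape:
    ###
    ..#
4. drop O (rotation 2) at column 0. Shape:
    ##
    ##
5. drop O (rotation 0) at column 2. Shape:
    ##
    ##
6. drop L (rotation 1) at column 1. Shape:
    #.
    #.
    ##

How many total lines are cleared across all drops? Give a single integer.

Answer: 2

Derivation:
Drop 1: I rot1 at col 1 lands with bottom-row=0; cleared 0 line(s) (total 0); column heights now [0 4 0 0], max=4
Drop 2: J rot1 at col 1 lands with bottom-row=4; cleared 0 line(s) (total 0); column heights now [0 7 7 0], max=7
Drop 3: J rot2 at col 1 lands with bottom-row=6; cleared 0 line(s) (total 0); column heights now [0 8 8 8], max=8
Drop 4: O rot2 at col 0 lands with bottom-row=8; cleared 0 line(s) (total 0); column heights now [10 10 8 8], max=10
Drop 5: O rot0 at col 2 lands with bottom-row=8; cleared 2 line(s) (total 2); column heights now [0 8 8 8], max=8
Drop 6: L rot1 at col 1 lands with bottom-row=8; cleared 0 line(s) (total 2); column heights now [0 11 9 8], max=11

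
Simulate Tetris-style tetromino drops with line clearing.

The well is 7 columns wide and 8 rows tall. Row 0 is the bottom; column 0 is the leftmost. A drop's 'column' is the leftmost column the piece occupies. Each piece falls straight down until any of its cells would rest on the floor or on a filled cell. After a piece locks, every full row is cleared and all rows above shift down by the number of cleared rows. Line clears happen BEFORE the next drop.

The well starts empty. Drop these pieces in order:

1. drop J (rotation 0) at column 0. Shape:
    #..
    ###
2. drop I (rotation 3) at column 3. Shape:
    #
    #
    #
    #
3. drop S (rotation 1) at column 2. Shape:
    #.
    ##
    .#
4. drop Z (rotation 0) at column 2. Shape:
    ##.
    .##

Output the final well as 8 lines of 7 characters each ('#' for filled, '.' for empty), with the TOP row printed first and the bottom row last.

Answer: ..##...
..###..
..##...
...#...
...#...
...#...
#..#...
####...

Derivation:
Drop 1: J rot0 at col 0 lands with bottom-row=0; cleared 0 line(s) (total 0); column heights now [2 1 1 0 0 0 0], max=2
Drop 2: I rot3 at col 3 lands with bottom-row=0; cleared 0 line(s) (total 0); column heights now [2 1 1 4 0 0 0], max=4
Drop 3: S rot1 at col 2 lands with bottom-row=4; cleared 0 line(s) (total 0); column heights now [2 1 7 6 0 0 0], max=7
Drop 4: Z rot0 at col 2 lands with bottom-row=6; cleared 0 line(s) (total 0); column heights now [2 1 8 8 7 0 0], max=8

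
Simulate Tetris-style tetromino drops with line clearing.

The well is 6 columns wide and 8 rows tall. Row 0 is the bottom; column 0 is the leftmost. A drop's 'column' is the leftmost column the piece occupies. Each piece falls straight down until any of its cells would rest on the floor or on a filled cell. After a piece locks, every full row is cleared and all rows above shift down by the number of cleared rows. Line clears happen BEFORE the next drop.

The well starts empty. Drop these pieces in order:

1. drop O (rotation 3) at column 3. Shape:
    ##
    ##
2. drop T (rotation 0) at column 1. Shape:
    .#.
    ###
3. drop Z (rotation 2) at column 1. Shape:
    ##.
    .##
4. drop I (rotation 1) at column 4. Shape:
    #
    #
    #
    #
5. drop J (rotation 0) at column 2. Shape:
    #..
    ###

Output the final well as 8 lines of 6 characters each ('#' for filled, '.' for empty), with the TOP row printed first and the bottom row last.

Drop 1: O rot3 at col 3 lands with bottom-row=0; cleared 0 line(s) (total 0); column heights now [0 0 0 2 2 0], max=2
Drop 2: T rot0 at col 1 lands with bottom-row=2; cleared 0 line(s) (total 0); column heights now [0 3 4 3 2 0], max=4
Drop 3: Z rot2 at col 1 lands with bottom-row=4; cleared 0 line(s) (total 0); column heights now [0 6 6 5 2 0], max=6
Drop 4: I rot1 at col 4 lands with bottom-row=2; cleared 0 line(s) (total 0); column heights now [0 6 6 5 6 0], max=6
Drop 5: J rot0 at col 2 lands with bottom-row=6; cleared 0 line(s) (total 0); column heights now [0 6 8 7 7 0], max=8

Answer: ..#...
..###.
.##.#.
..###.
..#.#.
.####.
...##.
...##.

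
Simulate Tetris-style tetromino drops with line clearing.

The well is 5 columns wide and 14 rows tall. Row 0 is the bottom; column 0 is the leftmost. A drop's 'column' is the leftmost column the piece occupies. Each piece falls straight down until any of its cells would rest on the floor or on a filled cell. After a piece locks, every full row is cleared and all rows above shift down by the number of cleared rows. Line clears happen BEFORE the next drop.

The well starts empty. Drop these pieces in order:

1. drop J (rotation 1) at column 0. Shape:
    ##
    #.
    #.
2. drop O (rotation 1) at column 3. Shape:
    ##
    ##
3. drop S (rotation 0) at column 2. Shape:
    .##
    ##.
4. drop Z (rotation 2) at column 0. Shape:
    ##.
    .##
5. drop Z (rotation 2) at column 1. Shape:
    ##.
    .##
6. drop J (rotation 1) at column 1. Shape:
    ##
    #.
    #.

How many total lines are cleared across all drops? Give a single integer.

Drop 1: J rot1 at col 0 lands with bottom-row=0; cleared 0 line(s) (total 0); column heights now [3 3 0 0 0], max=3
Drop 2: O rot1 at col 3 lands with bottom-row=0; cleared 0 line(s) (total 0); column heights now [3 3 0 2 2], max=3
Drop 3: S rot0 at col 2 lands with bottom-row=2; cleared 0 line(s) (total 0); column heights now [3 3 3 4 4], max=4
Drop 4: Z rot2 at col 0 lands with bottom-row=3; cleared 0 line(s) (total 0); column heights now [5 5 4 4 4], max=5
Drop 5: Z rot2 at col 1 lands with bottom-row=4; cleared 0 line(s) (total 0); column heights now [5 6 6 5 4], max=6
Drop 6: J rot1 at col 1 lands with bottom-row=6; cleared 0 line(s) (total 0); column heights now [5 9 9 5 4], max=9

Answer: 0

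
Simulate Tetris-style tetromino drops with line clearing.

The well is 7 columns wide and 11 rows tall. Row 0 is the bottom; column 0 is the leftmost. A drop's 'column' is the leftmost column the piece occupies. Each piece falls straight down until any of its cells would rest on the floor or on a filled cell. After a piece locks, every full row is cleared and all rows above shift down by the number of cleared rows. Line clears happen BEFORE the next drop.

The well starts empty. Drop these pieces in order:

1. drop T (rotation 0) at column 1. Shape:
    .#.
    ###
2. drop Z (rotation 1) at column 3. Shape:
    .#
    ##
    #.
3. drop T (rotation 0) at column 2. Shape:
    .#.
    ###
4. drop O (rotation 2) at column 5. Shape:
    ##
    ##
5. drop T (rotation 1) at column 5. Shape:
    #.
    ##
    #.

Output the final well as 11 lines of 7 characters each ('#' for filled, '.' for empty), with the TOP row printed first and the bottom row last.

Drop 1: T rot0 at col 1 lands with bottom-row=0; cleared 0 line(s) (total 0); column heights now [0 1 2 1 0 0 0], max=2
Drop 2: Z rot1 at col 3 lands with bottom-row=1; cleared 0 line(s) (total 0); column heights now [0 1 2 3 4 0 0], max=4
Drop 3: T rot0 at col 2 lands with bottom-row=4; cleared 0 line(s) (total 0); column heights now [0 1 5 6 5 0 0], max=6
Drop 4: O rot2 at col 5 lands with bottom-row=0; cleared 0 line(s) (total 0); column heights now [0 1 5 6 5 2 2], max=6
Drop 5: T rot1 at col 5 lands with bottom-row=2; cleared 0 line(s) (total 0); column heights now [0 1 5 6 5 5 4], max=6

Answer: .......
.......
.......
.......
.......
...#...
..####.
....###
...###.
..##.##
.###.##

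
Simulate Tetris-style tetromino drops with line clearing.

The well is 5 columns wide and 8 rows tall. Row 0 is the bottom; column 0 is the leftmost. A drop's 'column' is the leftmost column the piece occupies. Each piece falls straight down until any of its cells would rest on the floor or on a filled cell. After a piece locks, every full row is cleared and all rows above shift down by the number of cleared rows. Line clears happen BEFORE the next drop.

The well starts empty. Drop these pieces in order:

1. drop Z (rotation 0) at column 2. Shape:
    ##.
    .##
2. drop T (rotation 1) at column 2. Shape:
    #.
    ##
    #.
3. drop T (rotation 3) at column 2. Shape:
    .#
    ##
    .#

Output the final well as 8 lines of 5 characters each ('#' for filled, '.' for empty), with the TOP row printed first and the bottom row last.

Drop 1: Z rot0 at col 2 lands with bottom-row=0; cleared 0 line(s) (total 0); column heights now [0 0 2 2 1], max=2
Drop 2: T rot1 at col 2 lands with bottom-row=2; cleared 0 line(s) (total 0); column heights now [0 0 5 4 1], max=5
Drop 3: T rot3 at col 2 lands with bottom-row=4; cleared 0 line(s) (total 0); column heights now [0 0 6 7 1], max=7

Answer: .....
...#.
..##.
..##.
..##.
..#..
..##.
...##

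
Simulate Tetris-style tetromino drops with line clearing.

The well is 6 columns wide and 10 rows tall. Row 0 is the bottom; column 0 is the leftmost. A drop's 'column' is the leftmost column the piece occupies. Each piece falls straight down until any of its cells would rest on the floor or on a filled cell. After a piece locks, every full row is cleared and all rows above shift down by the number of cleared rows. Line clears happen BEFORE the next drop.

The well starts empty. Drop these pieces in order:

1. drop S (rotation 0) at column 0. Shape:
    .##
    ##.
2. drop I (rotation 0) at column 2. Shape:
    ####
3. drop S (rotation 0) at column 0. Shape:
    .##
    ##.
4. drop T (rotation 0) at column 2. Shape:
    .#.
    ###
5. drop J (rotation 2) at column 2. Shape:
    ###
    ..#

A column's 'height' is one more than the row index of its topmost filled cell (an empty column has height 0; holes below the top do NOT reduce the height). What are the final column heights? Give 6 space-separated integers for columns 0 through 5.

Drop 1: S rot0 at col 0 lands with bottom-row=0; cleared 0 line(s) (total 0); column heights now [1 2 2 0 0 0], max=2
Drop 2: I rot0 at col 2 lands with bottom-row=2; cleared 0 line(s) (total 0); column heights now [1 2 3 3 3 3], max=3
Drop 3: S rot0 at col 0 lands with bottom-row=2; cleared 1 line(s) (total 1); column heights now [1 3 3 0 0 0], max=3
Drop 4: T rot0 at col 2 lands with bottom-row=3; cleared 0 line(s) (total 1); column heights now [1 3 4 5 4 0], max=5
Drop 5: J rot2 at col 2 lands with bottom-row=4; cleared 0 line(s) (total 1); column heights now [1 3 6 6 6 0], max=6

Answer: 1 3 6 6 6 0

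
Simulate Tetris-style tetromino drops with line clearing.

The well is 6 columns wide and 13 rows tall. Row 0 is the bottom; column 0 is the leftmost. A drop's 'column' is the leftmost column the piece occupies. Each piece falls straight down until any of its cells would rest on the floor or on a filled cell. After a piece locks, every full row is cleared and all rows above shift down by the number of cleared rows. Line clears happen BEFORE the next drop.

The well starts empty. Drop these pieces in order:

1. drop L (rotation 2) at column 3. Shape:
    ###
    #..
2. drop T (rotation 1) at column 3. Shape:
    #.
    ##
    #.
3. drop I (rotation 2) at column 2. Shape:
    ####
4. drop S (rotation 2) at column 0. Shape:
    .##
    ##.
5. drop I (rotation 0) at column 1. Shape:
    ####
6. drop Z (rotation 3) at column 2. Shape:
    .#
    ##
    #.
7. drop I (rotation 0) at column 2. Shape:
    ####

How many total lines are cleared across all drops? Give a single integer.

Drop 1: L rot2 at col 3 lands with bottom-row=0; cleared 0 line(s) (total 0); column heights now [0 0 0 2 2 2], max=2
Drop 2: T rot1 at col 3 lands with bottom-row=2; cleared 0 line(s) (total 0); column heights now [0 0 0 5 4 2], max=5
Drop 3: I rot2 at col 2 lands with bottom-row=5; cleared 0 line(s) (total 0); column heights now [0 0 6 6 6 6], max=6
Drop 4: S rot2 at col 0 lands with bottom-row=5; cleared 1 line(s) (total 1); column heights now [0 6 6 5 4 2], max=6
Drop 5: I rot0 at col 1 lands with bottom-row=6; cleared 0 line(s) (total 1); column heights now [0 7 7 7 7 2], max=7
Drop 6: Z rot3 at col 2 lands with bottom-row=7; cleared 0 line(s) (total 1); column heights now [0 7 9 10 7 2], max=10
Drop 7: I rot0 at col 2 lands with bottom-row=10; cleared 0 line(s) (total 1); column heights now [0 7 11 11 11 11], max=11

Answer: 1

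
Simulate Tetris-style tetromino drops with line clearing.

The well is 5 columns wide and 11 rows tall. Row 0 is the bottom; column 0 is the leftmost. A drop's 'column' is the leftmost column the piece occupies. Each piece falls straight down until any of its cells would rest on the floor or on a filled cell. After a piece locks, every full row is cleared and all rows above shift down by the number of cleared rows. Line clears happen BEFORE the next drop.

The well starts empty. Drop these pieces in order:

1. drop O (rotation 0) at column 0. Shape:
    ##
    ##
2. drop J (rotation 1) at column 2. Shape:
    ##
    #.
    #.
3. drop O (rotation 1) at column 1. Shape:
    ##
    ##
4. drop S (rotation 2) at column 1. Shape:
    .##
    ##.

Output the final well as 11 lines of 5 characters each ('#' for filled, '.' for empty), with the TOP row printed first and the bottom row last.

Drop 1: O rot0 at col 0 lands with bottom-row=0; cleared 0 line(s) (total 0); column heights now [2 2 0 0 0], max=2
Drop 2: J rot1 at col 2 lands with bottom-row=0; cleared 0 line(s) (total 0); column heights now [2 2 3 3 0], max=3
Drop 3: O rot1 at col 1 lands with bottom-row=3; cleared 0 line(s) (total 0); column heights now [2 5 5 3 0], max=5
Drop 4: S rot2 at col 1 lands with bottom-row=5; cleared 0 line(s) (total 0); column heights now [2 6 7 7 0], max=7

Answer: .....
.....
.....
.....
..##.
.##..
.##..
.##..
..##.
###..
###..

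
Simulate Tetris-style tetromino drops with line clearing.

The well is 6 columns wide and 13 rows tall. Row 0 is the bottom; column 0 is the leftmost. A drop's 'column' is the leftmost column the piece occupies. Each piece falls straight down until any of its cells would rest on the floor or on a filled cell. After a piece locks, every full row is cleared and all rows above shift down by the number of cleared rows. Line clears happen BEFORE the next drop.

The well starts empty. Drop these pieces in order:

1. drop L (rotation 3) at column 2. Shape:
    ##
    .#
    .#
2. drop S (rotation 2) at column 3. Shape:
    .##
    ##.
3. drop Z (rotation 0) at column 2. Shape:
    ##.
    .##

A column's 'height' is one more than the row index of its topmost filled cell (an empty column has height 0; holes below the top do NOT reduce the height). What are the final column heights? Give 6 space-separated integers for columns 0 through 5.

Drop 1: L rot3 at col 2 lands with bottom-row=0; cleared 0 line(s) (total 0); column heights now [0 0 3 3 0 0], max=3
Drop 2: S rot2 at col 3 lands with bottom-row=3; cleared 0 line(s) (total 0); column heights now [0 0 3 4 5 5], max=5
Drop 3: Z rot0 at col 2 lands with bottom-row=5; cleared 0 line(s) (total 0); column heights now [0 0 7 7 6 5], max=7

Answer: 0 0 7 7 6 5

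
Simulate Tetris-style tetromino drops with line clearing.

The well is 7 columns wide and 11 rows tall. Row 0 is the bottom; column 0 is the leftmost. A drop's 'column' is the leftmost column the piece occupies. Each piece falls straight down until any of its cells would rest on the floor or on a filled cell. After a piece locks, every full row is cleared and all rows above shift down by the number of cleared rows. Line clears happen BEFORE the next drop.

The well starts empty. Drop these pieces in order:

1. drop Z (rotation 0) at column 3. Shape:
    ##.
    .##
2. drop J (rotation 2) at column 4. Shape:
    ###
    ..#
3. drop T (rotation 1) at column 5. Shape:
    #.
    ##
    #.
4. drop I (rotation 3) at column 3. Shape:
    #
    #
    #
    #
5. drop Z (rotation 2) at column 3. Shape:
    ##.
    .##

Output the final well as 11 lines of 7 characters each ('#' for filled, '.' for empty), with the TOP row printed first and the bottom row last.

Answer: .......
.......
.......
...##..
....##.
...#.#.
...#.##
...#.#.
...####
...##.#
....##.

Derivation:
Drop 1: Z rot0 at col 3 lands with bottom-row=0; cleared 0 line(s) (total 0); column heights now [0 0 0 2 2 1 0], max=2
Drop 2: J rot2 at col 4 lands with bottom-row=1; cleared 0 line(s) (total 0); column heights now [0 0 0 2 3 3 3], max=3
Drop 3: T rot1 at col 5 lands with bottom-row=3; cleared 0 line(s) (total 0); column heights now [0 0 0 2 3 6 5], max=6
Drop 4: I rot3 at col 3 lands with bottom-row=2; cleared 0 line(s) (total 0); column heights now [0 0 0 6 3 6 5], max=6
Drop 5: Z rot2 at col 3 lands with bottom-row=6; cleared 0 line(s) (total 0); column heights now [0 0 0 8 8 7 5], max=8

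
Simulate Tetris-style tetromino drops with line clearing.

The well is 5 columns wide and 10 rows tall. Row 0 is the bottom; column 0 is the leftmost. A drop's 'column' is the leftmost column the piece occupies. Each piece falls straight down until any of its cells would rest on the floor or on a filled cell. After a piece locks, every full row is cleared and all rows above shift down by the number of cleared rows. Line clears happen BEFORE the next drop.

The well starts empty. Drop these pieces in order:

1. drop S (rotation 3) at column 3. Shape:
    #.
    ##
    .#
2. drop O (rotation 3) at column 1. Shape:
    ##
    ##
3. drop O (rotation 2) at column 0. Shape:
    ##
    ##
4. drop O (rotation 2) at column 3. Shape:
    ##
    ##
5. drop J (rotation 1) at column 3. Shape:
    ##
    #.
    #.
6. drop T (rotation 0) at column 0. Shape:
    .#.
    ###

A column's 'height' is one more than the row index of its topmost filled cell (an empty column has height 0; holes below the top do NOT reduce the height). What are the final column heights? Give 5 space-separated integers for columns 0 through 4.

Drop 1: S rot3 at col 3 lands with bottom-row=0; cleared 0 line(s) (total 0); column heights now [0 0 0 3 2], max=3
Drop 2: O rot3 at col 1 lands with bottom-row=0; cleared 0 line(s) (total 0); column heights now [0 2 2 3 2], max=3
Drop 3: O rot2 at col 0 lands with bottom-row=2; cleared 0 line(s) (total 0); column heights now [4 4 2 3 2], max=4
Drop 4: O rot2 at col 3 lands with bottom-row=3; cleared 0 line(s) (total 0); column heights now [4 4 2 5 5], max=5
Drop 5: J rot1 at col 3 lands with bottom-row=5; cleared 0 line(s) (total 0); column heights now [4 4 2 8 8], max=8
Drop 6: T rot0 at col 0 lands with bottom-row=4; cleared 1 line(s) (total 1); column heights now [4 5 2 7 7], max=7

Answer: 4 5 2 7 7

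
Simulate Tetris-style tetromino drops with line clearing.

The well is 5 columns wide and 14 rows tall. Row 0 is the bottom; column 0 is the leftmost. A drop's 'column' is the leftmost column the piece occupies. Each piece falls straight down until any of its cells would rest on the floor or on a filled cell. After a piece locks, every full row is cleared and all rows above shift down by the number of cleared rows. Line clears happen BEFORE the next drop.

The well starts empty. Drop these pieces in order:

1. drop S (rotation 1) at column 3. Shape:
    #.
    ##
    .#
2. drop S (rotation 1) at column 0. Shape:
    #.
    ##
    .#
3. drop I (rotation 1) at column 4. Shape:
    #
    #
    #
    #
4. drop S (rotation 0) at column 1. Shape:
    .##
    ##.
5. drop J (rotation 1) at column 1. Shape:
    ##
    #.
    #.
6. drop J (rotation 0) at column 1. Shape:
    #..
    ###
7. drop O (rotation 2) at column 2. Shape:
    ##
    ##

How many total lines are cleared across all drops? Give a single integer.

Answer: 1

Derivation:
Drop 1: S rot1 at col 3 lands with bottom-row=0; cleared 0 line(s) (total 0); column heights now [0 0 0 3 2], max=3
Drop 2: S rot1 at col 0 lands with bottom-row=0; cleared 0 line(s) (total 0); column heights now [3 2 0 3 2], max=3
Drop 3: I rot1 at col 4 lands with bottom-row=2; cleared 0 line(s) (total 0); column heights now [3 2 0 3 6], max=6
Drop 4: S rot0 at col 1 lands with bottom-row=2; cleared 1 line(s) (total 1); column heights now [2 2 3 3 5], max=5
Drop 5: J rot1 at col 1 lands with bottom-row=2; cleared 0 line(s) (total 1); column heights now [2 5 5 3 5], max=5
Drop 6: J rot0 at col 1 lands with bottom-row=5; cleared 0 line(s) (total 1); column heights now [2 7 6 6 5], max=7
Drop 7: O rot2 at col 2 lands with bottom-row=6; cleared 0 line(s) (total 1); column heights now [2 7 8 8 5], max=8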